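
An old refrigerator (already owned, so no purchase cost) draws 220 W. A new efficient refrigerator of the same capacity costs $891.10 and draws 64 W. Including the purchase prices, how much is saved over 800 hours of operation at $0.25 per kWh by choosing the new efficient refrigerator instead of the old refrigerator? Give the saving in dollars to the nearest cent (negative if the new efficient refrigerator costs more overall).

old refrigerator: $0.00 + (220/1000) kW × 800 h × $0.25 = $0.00 + $44 = $44
new efficient refrigerator: $891.10 + (64/1000) kW × 800 h × $0.25 = $891.10 + $12.8 = $903.9
Saving = $44 − $903.9 = −$859.9

-$859.90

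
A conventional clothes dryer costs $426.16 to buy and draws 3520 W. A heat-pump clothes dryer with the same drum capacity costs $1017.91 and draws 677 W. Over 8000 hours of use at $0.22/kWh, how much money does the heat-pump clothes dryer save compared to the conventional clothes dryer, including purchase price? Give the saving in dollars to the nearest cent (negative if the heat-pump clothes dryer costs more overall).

conventional clothes dryer: $426.16 + (3520/1000) kW × 8000 h × $0.22 = $426.16 + $6195.2 = $6621.36
heat-pump clothes dryer: $1017.91 + (677/1000) kW × 8000 h × $0.22 = $1017.91 + $1191.52 = $2209.43
Saving = $6621.36 − $2209.43 = $4411.93

$4411.93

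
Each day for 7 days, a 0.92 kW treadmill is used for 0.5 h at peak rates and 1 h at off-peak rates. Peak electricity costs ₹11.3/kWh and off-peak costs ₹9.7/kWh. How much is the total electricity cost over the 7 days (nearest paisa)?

Peak energy = 0.92 kW × 0.5 h × 7 = 3.22 kWh
Off-peak energy = 0.92 kW × 1 h × 7 = 6.44 kWh
Cost = 3.22 × ₹11.3 + 6.44 × ₹9.7 = ₹36.386 + ₹62.468 = ₹98.85

₹98.85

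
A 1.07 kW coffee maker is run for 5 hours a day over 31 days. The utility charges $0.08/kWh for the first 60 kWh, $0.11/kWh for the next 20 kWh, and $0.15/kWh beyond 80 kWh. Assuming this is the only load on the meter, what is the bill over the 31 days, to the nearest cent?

$19.88

Runtime = 5 h/day × 31 days = 155 h
Energy = 1.07 kW × 155 h = 165.85 kWh
Tier 1 (0–60 kWh): 60 × $0.08 = $4.8
Tier 2 (60–80 kWh): 20 × $0.11 = $2.2
Above 80 kWh: 85.85 × $0.15 = $12.8775
Bill = $19.88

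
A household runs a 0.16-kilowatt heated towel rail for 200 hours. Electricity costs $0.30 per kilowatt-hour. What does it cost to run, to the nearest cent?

Energy = 0.16 kW × 200 h = 32 kWh
Cost = 32 kWh × $0.30/kWh = $9.60

$9.60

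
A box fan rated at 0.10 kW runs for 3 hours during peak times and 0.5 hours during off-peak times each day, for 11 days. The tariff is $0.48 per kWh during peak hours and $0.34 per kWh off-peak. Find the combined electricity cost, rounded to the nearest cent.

Peak energy = 0.1 kW × 3 h × 11 = 3.3 kWh
Off-peak energy = 0.1 kW × 0.5 h × 11 = 0.55 kWh
Cost = 3.3 × $0.48 + 0.55 × $0.34 = $1.584 + $0.187 = $1.77

$1.77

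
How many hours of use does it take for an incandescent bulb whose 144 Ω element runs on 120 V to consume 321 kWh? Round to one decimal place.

3210.0 h

Power = V²/R = 120²/144 = 100 W = 0.1 kW
Hours = 321 kWh ÷ 0.1 kW = 3210.0 h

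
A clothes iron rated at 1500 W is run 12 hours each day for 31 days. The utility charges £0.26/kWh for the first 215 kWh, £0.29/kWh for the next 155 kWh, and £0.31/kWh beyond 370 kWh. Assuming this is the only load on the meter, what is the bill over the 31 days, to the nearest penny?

Runtime = 12 h/day × 31 days = 372 h
Energy = 1.5 kW × 372 h = 558 kWh
Tier 1 (0–215 kWh): 215 × £0.26 = £55.9
Tier 2 (215–370 kWh): 155 × £0.29 = £44.95
Above 370 kWh: 188 × £0.31 = £58.28
Bill = £159.13

£159.13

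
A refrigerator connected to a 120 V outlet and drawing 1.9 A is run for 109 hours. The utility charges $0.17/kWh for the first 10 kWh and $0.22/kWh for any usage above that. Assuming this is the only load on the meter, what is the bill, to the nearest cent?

Power = 1.9 A × 120 V = 228 W = 0.228 kW
Energy = 0.228 kW × 109 h = 24.852 kWh
Tier 1 (0–10 kWh): 10 × $0.17 = $1.7
Above 10 kWh: 14.852 × $0.22 = $3.26744
Bill = $4.97

$4.97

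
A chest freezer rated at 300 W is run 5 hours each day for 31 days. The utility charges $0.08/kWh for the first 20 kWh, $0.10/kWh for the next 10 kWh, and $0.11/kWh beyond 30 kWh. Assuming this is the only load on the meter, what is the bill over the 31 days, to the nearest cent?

$4.42

Runtime = 5 h/day × 31 days = 155 h
Energy = 0.3 kW × 155 h = 46.5 kWh
Tier 1 (0–20 kWh): 20 × $0.08 = $1.6
Tier 2 (20–30 kWh): 10 × $0.10 = $1
Above 30 kWh: 16.5 × $0.11 = $1.815
Bill = $4.42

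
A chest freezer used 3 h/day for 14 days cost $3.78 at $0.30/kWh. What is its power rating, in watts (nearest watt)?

Energy = $3.78 ÷ $0.30/kWh = 12.6 kWh
Runtime = 3 h/day × 14 days = 42 h
Power = 12.6 kWh ÷ 42 h = 0.3 kW = 300 W

300 W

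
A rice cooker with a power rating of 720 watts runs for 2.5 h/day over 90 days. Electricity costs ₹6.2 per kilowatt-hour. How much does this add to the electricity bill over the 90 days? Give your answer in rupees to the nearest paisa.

Runtime = 2.5 h/day × 90 days = 225 h
Energy = 0.72 kW × 225 h = 162 kWh
Cost = 162 kWh × ₹6.2/kWh = ₹1004.40

₹1004.40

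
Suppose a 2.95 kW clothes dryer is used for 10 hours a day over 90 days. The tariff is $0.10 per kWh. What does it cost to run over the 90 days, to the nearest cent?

Runtime = 10 h/day × 90 days = 900 h
Energy = 2.95 kW × 900 h = 2655 kWh
Cost = 2655 kWh × $0.10/kWh = $265.50

$265.50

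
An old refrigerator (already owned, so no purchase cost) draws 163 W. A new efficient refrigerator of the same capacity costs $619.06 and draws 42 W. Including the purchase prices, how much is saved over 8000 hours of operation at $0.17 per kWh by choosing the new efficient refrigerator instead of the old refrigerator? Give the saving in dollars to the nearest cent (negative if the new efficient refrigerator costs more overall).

old refrigerator: $0.00 + (163/1000) kW × 8000 h × $0.17 = $0.00 + $221.68 = $221.68
new efficient refrigerator: $619.06 + (42/1000) kW × 8000 h × $0.17 = $619.06 + $57.12 = $676.18
Saving = $221.68 − $676.18 = −$454.5

-$454.50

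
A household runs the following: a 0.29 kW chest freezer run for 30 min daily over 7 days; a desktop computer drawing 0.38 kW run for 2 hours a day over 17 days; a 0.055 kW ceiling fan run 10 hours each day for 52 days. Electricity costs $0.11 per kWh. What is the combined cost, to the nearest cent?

chest freezer: Runtime = 30 min × 7 = 210 min = 3.5 h
chest freezer: 0.29 kW × 3.5 h = 1.015 kWh
desktop computer: Runtime = 2 h/day × 17 days = 34 h
desktop computer: 0.38 kW × 34 h = 12.92 kWh
ceiling fan: Runtime = 10 h/day × 52 days = 520 h
ceiling fan: 0.055 kW × 520 h = 28.6 kWh
Total energy = 42.535 kWh
Cost = 42.535 × $0.11 = $4.68

$4.68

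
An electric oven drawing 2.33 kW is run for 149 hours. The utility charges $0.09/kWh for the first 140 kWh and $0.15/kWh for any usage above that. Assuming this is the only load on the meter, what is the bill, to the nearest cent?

$43.68

Energy = 2.33 kW × 149 h = 347.17 kWh
Tier 1 (0–140 kWh): 140 × $0.09 = $12.6
Above 140 kWh: 207.17 × $0.15 = $31.0755
Bill = $43.68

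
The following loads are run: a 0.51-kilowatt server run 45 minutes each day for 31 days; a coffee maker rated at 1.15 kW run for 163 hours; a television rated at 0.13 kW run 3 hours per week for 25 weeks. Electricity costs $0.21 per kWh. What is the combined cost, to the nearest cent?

server: Runtime = 45 min × 31 = 1395 min = 23.25 h
server: 0.51 kW × 23.25 h = 11.8575 kWh
coffee maker: 1.15 kW × 163 h = 187.45 kWh
television: Runtime = 3 h/week × 25 weeks = 75 h
television: 0.13 kW × 75 h = 9.75 kWh
Total energy = 209.0575 kWh
Cost = 209.0575 × $0.21 = $43.90

$43.90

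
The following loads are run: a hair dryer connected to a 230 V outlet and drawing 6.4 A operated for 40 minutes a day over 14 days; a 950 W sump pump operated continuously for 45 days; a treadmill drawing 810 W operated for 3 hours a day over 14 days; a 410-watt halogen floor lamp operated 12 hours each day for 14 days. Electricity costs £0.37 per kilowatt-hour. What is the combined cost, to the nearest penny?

£422.78

hair dryer: Power = 6.4 A × 230 V = 1472 W = 1.472 kW
hair dryer: Runtime = 40 min × 14 = 560 min = 9.333333… h
hair dryer: 1.472 kW × 9.333333… h = 13.738666… kWh
sump pump: Runtime = 24 h × 45 = 1080 h
sump pump: 0.95 kW × 1080 h = 1026 kWh
treadmill: Runtime = 3 h/day × 14 days = 42 h
treadmill: 0.81 kW × 42 h = 34.02 kWh
halogen floor lamp: Runtime = 12 h/day × 14 days = 168 h
halogen floor lamp: 0.41 kW × 168 h = 68.88 kWh
Total energy = 1142.638666… kWh
Cost = 1142.638666… × £0.37 = £422.78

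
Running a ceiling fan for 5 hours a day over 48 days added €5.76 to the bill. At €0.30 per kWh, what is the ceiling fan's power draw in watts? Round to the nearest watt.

Energy = €5.76 ÷ €0.30/kWh = 19.2 kWh
Runtime = 5 h/day × 48 days = 240 h
Power = 19.2 kWh ÷ 240 h = 0.08 kW = 80 W

80 W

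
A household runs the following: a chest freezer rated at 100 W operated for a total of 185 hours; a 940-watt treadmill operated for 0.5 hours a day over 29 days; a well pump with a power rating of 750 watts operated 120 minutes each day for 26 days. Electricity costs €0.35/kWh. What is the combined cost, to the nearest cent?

€24.90

chest freezer: 0.1 kW × 185 h = 18.5 kWh
treadmill: Runtime = 0.5 h/day × 29 days = 14.5 h
treadmill: 0.94 kW × 14.5 h = 13.63 kWh
well pump: Runtime = 120 min × 26 = 3120 min = 52 h
well pump: 0.75 kW × 52 h = 39 kWh
Total energy = 71.13 kWh
Cost = 71.13 × €0.35 = €24.90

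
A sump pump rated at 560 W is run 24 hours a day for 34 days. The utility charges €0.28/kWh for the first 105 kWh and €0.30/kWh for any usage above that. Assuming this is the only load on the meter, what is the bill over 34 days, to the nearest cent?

Runtime = 24 h × 34 = 816 h
Energy = 0.56 kW × 816 h = 456.96 kWh
Tier 1 (0–105 kWh): 105 × €0.28 = €29.4
Above 105 kWh: 351.96 × €0.30 = €105.588
Bill = €134.99

€134.99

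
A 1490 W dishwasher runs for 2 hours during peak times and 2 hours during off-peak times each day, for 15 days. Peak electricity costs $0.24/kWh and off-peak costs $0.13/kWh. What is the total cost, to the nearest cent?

$16.54

Peak energy = 1.49 kW × 2 h × 15 = 44.7 kWh
Off-peak energy = 1.49 kW × 2 h × 15 = 44.7 kWh
Cost = 44.7 × $0.24 + 44.7 × $0.13 = $10.728 + $5.811 = $16.54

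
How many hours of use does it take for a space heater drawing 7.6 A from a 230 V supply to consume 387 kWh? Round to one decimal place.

Power = 7.6 A × 230 V = 1748 W = 1.748 kW
Hours = 387 kWh ÷ 1.748 kW = 221.4 h

221.4 h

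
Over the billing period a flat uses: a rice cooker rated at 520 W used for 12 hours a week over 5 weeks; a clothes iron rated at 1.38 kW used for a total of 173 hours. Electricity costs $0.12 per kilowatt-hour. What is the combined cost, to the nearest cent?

rice cooker: Runtime = 12 h/week × 5 weeks = 60 h
rice cooker: 0.52 kW × 60 h = 31.2 kWh
clothes iron: 1.38 kW × 173 h = 238.74 kWh
Total energy = 269.94 kWh
Cost = 269.94 × $0.12 = $32.39

$32.39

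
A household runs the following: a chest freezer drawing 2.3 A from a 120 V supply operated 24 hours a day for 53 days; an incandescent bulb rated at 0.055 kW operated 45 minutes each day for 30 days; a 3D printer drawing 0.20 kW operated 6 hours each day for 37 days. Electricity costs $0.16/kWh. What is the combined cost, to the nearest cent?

chest freezer: Power = 2.3 A × 120 V = 276 W = 0.276 kW
chest freezer: Runtime = 24 h × 53 = 1272 h
chest freezer: 0.276 kW × 1272 h = 351.072 kWh
incandescent bulb: Runtime = 45 min × 30 = 1350 min = 22.5 h
incandescent bulb: 0.055 kW × 22.5 h = 1.2375 kWh
3D printer: Runtime = 6 h/day × 37 days = 222 h
3D printer: 0.2 kW × 222 h = 44.4 kWh
Total energy = 396.7095 kWh
Cost = 396.7095 × $0.16 = $63.47

$63.47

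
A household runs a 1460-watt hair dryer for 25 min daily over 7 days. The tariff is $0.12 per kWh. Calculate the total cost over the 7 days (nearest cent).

Runtime = 25 min × 7 = 175 min = 2.916666… h
Energy = 1.46 kW × 2.916666… h = 4.258333… kWh
Cost = 4.258333… kWh × $0.12/kWh = $0.51

$0.51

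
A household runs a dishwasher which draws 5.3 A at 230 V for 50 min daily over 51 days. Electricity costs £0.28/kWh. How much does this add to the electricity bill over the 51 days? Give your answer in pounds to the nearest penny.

Power = 5.3 A × 230 V = 1219 W = 1.219 kW
Runtime = 50 min × 51 = 2550 min = 42.5 h
Energy = 1.219 kW × 42.5 h = 51.8075 kWh
Cost = 51.8075 kWh × £0.28/kWh = £14.51

£14.51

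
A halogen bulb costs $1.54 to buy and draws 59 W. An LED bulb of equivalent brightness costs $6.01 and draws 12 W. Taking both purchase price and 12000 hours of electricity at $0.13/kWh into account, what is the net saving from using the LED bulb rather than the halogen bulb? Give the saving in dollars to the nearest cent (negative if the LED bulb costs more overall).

halogen bulb: $1.54 + (59/1000) kW × 12000 h × $0.13 = $1.54 + $92.04 = $93.58
LED bulb: $6.01 + (12/1000) kW × 12000 h × $0.13 = $6.01 + $18.72 = $24.73
Saving = $93.58 − $24.73 = $68.85

$68.85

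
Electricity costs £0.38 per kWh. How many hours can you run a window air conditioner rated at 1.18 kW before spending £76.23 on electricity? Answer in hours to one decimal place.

Energy available = £76.23 ÷ £0.38/kWh = 200.6053 kWh
Hours = 200.6053 kWh ÷ 1.18 kW = 170.0 h

170.0 h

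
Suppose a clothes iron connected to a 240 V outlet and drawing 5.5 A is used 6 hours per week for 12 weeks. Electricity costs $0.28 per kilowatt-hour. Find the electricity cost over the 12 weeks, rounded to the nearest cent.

Power = 5.5 A × 240 V = 1320 W = 1.32 kW
Runtime = 6 h/week × 12 weeks = 72 h
Energy = 1.32 kW × 72 h = 95.04 kWh
Cost = 95.04 kWh × $0.28/kWh = $26.61

$26.61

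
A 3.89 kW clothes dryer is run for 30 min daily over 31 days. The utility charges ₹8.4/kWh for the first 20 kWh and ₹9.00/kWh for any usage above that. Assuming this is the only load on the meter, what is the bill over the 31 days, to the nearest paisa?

Runtime = 30 min × 31 = 930 min = 15.5 h
Energy = 3.89 kW × 15.5 h = 60.295 kWh
Tier 1 (0–20 kWh): 20 × ₹8.4 = ₹168
Above 20 kWh: 40.295 × ₹9.00 = ₹362.655
Bill = ₹530.66

₹530.66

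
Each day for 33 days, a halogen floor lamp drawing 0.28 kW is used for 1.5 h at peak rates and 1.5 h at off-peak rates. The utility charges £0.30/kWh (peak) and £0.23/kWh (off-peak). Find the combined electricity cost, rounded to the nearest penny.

Peak energy = 0.28 kW × 1.5 h × 33 = 13.86 kWh
Off-peak energy = 0.28 kW × 1.5 h × 33 = 13.86 kWh
Cost = 13.86 × £0.30 + 13.86 × £0.23 = £4.158 + £3.1878 = £7.35

£7.35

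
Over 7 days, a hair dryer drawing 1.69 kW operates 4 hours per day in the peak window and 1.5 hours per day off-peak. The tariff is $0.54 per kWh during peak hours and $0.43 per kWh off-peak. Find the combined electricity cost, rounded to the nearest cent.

Peak energy = 1.69 kW × 4 h × 7 = 47.32 kWh
Off-peak energy = 1.69 kW × 1.5 h × 7 = 17.745 kWh
Cost = 47.32 × $0.54 + 17.745 × $0.43 = $25.5528 + $7.63035 = $33.18

$33.18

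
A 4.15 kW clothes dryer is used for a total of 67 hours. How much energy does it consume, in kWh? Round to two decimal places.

278.05 kWh

Energy = 4.15 kW × 67 h = 278.05 kWh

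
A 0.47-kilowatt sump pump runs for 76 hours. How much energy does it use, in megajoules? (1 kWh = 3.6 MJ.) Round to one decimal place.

Energy = 0.47 kW × 76 h = 35.72 kWh
= 35.72 × 3.6 MJ = 128.6 MJ

128.6 MJ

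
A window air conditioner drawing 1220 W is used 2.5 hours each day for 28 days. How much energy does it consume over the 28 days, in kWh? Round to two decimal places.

Runtime = 2.5 h/day × 28 days = 70 h
Energy = 1.22 kW × 70 h = 85.4 kWh

85.40 kWh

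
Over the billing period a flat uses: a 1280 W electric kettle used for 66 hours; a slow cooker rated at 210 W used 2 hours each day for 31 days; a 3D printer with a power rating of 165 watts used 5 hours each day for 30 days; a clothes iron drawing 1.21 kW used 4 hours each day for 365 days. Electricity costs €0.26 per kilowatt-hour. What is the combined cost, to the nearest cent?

electric kettle: 1.28 kW × 66 h = 84.48 kWh
slow cooker: Runtime = 2 h/day × 31 days = 62 h
slow cooker: 0.21 kW × 62 h = 13.02 kWh
3D printer: Runtime = 5 h/day × 30 days = 150 h
3D printer: 0.165 kW × 150 h = 24.75 kWh
clothes iron: Runtime = 4 h/day × 365 days = 1460 h
clothes iron: 1.21 kW × 1460 h = 1766.6 kWh
Total energy = 1888.85 kWh
Cost = 1888.85 × €0.26 = €491.10

€491.10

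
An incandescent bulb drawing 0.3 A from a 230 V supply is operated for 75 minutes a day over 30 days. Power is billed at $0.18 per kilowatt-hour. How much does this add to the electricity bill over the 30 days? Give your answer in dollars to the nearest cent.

$0.47

Power = 0.3 A × 230 V = 69 W = 0.069 kW
Runtime = 75 min × 30 = 2250 min = 37.5 h
Energy = 0.069 kW × 37.5 h = 2.5875 kWh
Cost = 2.5875 kWh × $0.18/kWh = $0.47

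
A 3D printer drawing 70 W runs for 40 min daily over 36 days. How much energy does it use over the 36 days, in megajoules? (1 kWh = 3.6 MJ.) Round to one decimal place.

Runtime = 40 min × 36 = 1440 min = 24 h
Energy = 0.07 kW × 24 h = 1.68 kWh
= 1.68 × 3.6 MJ = 6.0 MJ

6.0 MJ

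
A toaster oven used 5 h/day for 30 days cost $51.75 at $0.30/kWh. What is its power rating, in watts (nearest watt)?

1150 W

Energy = $51.75 ÷ $0.30/kWh = 172.5 kWh
Runtime = 5 h/day × 30 days = 150 h
Power = 172.5 kWh ÷ 150 h = 1.15 kW = 1150 W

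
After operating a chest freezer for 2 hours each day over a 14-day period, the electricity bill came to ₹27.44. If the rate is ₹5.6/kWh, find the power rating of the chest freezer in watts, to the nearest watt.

175 W

Energy = ₹27.44 ÷ ₹5.6/kWh = 4.9 kWh
Runtime = 2 h/day × 14 days = 28 h
Power = 4.9 kWh ÷ 28 h = 0.175 kW = 175 W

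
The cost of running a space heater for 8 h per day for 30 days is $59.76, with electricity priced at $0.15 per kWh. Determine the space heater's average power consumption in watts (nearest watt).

Energy = $59.76 ÷ $0.15/kWh = 398.4 kWh
Runtime = 8 h/day × 30 days = 240 h
Power = 398.4 kWh ÷ 240 h = 1.66 kW = 1660 W

1660 W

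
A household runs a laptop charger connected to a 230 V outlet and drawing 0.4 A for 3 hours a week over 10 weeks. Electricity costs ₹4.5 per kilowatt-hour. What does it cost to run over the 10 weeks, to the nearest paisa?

Power = 0.4 A × 230 V = 92 W = 0.092 kW
Runtime = 3 h/week × 10 weeks = 30 h
Energy = 0.092 kW × 30 h = 2.76 kWh
Cost = 2.76 kWh × ₹4.5/kWh = ₹12.42

₹12.42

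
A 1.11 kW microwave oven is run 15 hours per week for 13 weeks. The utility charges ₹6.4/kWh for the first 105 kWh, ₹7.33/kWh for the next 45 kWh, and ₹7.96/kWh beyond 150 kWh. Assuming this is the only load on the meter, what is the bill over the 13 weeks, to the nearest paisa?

₹1530.79

Runtime = 15 h/week × 13 weeks = 195 h
Energy = 1.11 kW × 195 h = 216.45 kWh
Tier 1 (0–105 kWh): 105 × ₹6.4 = ₹672
Tier 2 (105–150 kWh): 45 × ₹7.33 = ₹329.85
Above 150 kWh: 66.45 × ₹7.96 = ₹528.942
Bill = ₹1530.79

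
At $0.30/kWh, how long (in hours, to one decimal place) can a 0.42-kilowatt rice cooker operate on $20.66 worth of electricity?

Energy available = $20.66 ÷ $0.30/kWh = 68.8667 kWh
Hours = 68.8667 kWh ÷ 0.42 kW = 164.0 h

164.0 h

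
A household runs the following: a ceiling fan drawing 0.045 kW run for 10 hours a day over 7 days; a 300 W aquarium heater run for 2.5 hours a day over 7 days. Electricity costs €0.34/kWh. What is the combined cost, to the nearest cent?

€2.86

ceiling fan: Runtime = 10 h/day × 7 days = 70 h
ceiling fan: 0.045 kW × 70 h = 3.15 kWh
aquarium heater: Runtime = 2.5 h/day × 7 days = 17.5 h
aquarium heater: 0.3 kW × 17.5 h = 5.25 kWh
Total energy = 8.4 kWh
Cost = 8.4 × €0.34 = €2.86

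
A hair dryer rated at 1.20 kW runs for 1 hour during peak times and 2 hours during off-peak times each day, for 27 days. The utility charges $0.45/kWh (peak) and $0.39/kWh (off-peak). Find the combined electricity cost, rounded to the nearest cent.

$39.85

Peak energy = 1.2 kW × 1 h × 27 = 32.4 kWh
Off-peak energy = 1.2 kW × 2 h × 27 = 64.8 kWh
Cost = 32.4 × $0.45 + 64.8 × $0.39 = $14.58 + $25.272 = $39.85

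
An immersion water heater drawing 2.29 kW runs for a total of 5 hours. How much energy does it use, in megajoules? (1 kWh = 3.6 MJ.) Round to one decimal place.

41.2 MJ

Energy = 2.29 kW × 5 h = 11.45 kWh
= 11.45 × 3.6 MJ = 41.2 MJ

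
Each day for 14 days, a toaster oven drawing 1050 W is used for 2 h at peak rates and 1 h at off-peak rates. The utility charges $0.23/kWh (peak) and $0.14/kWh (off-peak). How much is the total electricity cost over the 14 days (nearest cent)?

Peak energy = 1.05 kW × 2 h × 14 = 29.4 kWh
Off-peak energy = 1.05 kW × 1 h × 14 = 14.7 kWh
Cost = 29.4 × $0.23 + 14.7 × $0.14 = $6.762 + $2.058 = $8.82

$8.82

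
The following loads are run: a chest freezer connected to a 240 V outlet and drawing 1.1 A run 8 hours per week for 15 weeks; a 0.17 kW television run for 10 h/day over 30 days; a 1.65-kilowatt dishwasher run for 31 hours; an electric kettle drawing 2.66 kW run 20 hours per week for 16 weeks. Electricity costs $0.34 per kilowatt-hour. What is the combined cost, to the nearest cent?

chest freezer: Power = 1.1 A × 240 V = 264 W = 0.264 kW
chest freezer: Runtime = 8 h/week × 15 weeks = 120 h
chest freezer: 0.264 kW × 120 h = 31.68 kWh
television: Runtime = 10 h/day × 30 days = 300 h
television: 0.17 kW × 300 h = 51 kWh
dishwasher: 1.65 kW × 31 h = 51.15 kWh
electric kettle: Runtime = 20 h/week × 16 weeks = 320 h
electric kettle: 2.66 kW × 320 h = 851.2 kWh
Total energy = 985.03 kWh
Cost = 985.03 × $0.34 = $334.91

$334.91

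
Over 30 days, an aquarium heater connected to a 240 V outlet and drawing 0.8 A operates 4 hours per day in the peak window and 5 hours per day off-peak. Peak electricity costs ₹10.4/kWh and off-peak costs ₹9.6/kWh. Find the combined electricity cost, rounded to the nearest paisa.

Power = 0.8 A × 240 V = 192 W = 0.192 kW
Peak energy = 0.192 kW × 4 h × 30 = 23.04 kWh
Off-peak energy = 0.192 kW × 5 h × 30 = 28.8 kWh
Cost = 23.04 × ₹10.4 + 28.8 × ₹9.6 = ₹239.616 + ₹276.48 = ₹516.10

₹516.10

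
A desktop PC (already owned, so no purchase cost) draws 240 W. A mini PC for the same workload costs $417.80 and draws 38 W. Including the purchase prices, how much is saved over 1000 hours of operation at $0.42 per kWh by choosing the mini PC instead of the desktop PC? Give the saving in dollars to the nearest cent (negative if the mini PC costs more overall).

-$332.96

desktop PC: $0.00 + (240/1000) kW × 1000 h × $0.42 = $0.00 + $100.8 = $100.8
mini PC: $417.80 + (38/1000) kW × 1000 h × $0.42 = $417.80 + $15.96 = $433.76
Saving = $100.8 − $433.76 = −$332.96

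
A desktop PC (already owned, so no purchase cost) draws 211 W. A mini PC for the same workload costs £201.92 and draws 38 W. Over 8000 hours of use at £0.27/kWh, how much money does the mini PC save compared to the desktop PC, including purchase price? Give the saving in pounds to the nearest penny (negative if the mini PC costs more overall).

£171.76

desktop PC: £0.00 + (211/1000) kW × 8000 h × £0.27 = £0.00 + £455.76 = £455.76
mini PC: £201.92 + (38/1000) kW × 8000 h × £0.27 = £201.92 + £82.08 = £284
Saving = £455.76 − £284 = £171.76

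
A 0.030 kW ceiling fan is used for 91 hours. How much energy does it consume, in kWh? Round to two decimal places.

Energy = 0.03 kW × 91 h = 2.73 kWh

2.73 kWh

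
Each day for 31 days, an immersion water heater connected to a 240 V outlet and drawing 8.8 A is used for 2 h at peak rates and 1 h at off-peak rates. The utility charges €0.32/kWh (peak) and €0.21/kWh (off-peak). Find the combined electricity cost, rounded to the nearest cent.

Power = 8.8 A × 240 V = 2112 W = 2.112 kW
Peak energy = 2.112 kW × 2 h × 31 = 130.944 kWh
Off-peak energy = 2.112 kW × 1 h × 31 = 65.472 kWh
Cost = 130.944 × €0.32 + 65.472 × €0.21 = €41.90208 + €13.74912 = €55.65

€55.65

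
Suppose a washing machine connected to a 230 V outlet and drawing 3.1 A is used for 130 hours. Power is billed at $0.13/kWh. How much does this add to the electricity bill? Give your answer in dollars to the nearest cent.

$12.05

Power = 3.1 A × 230 V = 713 W = 0.713 kW
Energy = 0.713 kW × 130 h = 92.69 kWh
Cost = 92.69 kWh × $0.13/kWh = $12.05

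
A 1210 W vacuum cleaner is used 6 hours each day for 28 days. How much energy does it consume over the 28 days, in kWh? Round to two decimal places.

203.28 kWh

Runtime = 6 h/day × 28 days = 168 h
Energy = 1.21 kW × 168 h = 203.28 kWh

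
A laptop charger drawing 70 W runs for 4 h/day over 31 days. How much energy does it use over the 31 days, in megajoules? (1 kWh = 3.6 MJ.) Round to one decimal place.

31.2 MJ

Runtime = 4 h/day × 31 days = 124 h
Energy = 0.07 kW × 124 h = 8.68 kWh
= 8.68 × 3.6 MJ = 31.2 MJ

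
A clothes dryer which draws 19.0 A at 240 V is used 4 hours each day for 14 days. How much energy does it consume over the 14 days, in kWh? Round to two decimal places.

255.36 kWh

Power = 19.0 A × 240 V = 4560 W = 4.56 kW
Runtime = 4 h/day × 14 days = 56 h
Energy = 4.56 kW × 56 h = 255.36 kWh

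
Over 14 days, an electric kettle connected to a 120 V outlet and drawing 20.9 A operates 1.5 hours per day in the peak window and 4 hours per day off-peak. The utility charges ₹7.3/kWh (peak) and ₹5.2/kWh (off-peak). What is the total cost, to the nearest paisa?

₹1114.81

Power = 20.9 A × 120 V = 2508 W = 2.508 kW
Peak energy = 2.508 kW × 1.5 h × 14 = 52.668 kWh
Off-peak energy = 2.508 kW × 4 h × 14 = 140.448 kWh
Cost = 52.668 × ₹7.3 + 140.448 × ₹5.2 = ₹384.4764 + ₹730.3296 = ₹1114.81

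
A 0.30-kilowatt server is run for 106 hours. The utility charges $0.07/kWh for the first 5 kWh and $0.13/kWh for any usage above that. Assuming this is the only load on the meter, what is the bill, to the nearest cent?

$3.83

Energy = 0.3 kW × 106 h = 31.8 kWh
Tier 1 (0–5 kWh): 5 × $0.07 = $0.35
Above 5 kWh: 26.8 × $0.13 = $3.484
Bill = $3.83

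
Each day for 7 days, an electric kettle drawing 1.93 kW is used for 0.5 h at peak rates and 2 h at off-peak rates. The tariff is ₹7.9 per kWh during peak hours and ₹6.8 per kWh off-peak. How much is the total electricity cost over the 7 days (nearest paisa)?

₹237.10

Peak energy = 1.93 kW × 0.5 h × 7 = 6.755 kWh
Off-peak energy = 1.93 kW × 2 h × 7 = 27.02 kWh
Cost = 6.755 × ₹7.9 + 27.02 × ₹6.8 = ₹53.3645 + ₹183.736 = ₹237.10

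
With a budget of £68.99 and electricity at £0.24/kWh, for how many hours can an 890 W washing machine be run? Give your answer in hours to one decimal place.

Energy available = £68.99 ÷ £0.24/kWh = 287.4583 kWh
Hours = 287.4583 kWh ÷ 0.89 kW = 323.0 h

323.0 h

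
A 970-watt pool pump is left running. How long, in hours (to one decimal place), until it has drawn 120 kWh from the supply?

Hours = 120 kWh ÷ 0.97 kW = 123.7 h

123.7 h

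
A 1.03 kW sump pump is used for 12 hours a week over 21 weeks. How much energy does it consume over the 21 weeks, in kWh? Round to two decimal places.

259.56 kWh

Runtime = 12 h/week × 21 weeks = 252 h
Energy = 1.03 kW × 252 h = 259.56 kWh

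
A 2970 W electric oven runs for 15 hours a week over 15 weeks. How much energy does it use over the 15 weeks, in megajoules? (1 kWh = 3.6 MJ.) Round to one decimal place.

Runtime = 15 h/week × 15 weeks = 225 h
Energy = 2.97 kW × 225 h = 668.25 kWh
= 668.25 × 3.6 MJ = 2405.7 MJ

2405.7 MJ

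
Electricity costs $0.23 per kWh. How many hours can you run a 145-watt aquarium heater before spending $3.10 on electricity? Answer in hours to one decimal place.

Energy available = $3.10 ÷ $0.23/kWh = 13.4783 kWh
Hours = 13.4783 kWh ÷ 0.145 kW = 93.0 h

93.0 h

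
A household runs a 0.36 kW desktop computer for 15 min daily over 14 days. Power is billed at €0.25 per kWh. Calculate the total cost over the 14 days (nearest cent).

Runtime = 15 min × 14 = 210 min = 3.5 h
Energy = 0.36 kW × 3.5 h = 1.26 kWh
Cost = 1.26 kWh × €0.25/kWh = €0.32

€0.32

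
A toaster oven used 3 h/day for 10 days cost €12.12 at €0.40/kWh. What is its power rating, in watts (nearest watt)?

Energy = €12.12 ÷ €0.40/kWh = 30.3 kWh
Runtime = 3 h/day × 10 days = 30 h
Power = 30.3 kWh ÷ 30 h = 1.01 kW = 1010 W

1010 W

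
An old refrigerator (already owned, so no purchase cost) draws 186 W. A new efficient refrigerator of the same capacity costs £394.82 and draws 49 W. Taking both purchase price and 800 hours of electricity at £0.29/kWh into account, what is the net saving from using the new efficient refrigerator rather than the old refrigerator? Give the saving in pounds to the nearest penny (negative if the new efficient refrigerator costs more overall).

old refrigerator: £0.00 + (186/1000) kW × 800 h × £0.29 = £0.00 + £43.152 = £43.152
new efficient refrigerator: £394.82 + (49/1000) kW × 800 h × £0.29 = £394.82 + £11.368 = £406.188
Saving = £43.152 − £406.188 = −£363.036 → -£363.04

-£363.04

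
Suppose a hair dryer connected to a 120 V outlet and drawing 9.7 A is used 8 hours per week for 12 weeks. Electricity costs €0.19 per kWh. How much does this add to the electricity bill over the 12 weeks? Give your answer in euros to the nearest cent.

Power = 9.7 A × 120 V = 1164 W = 1.164 kW
Runtime = 8 h/week × 12 weeks = 96 h
Energy = 1.164 kW × 96 h = 111.744 kWh
Cost = 111.744 kWh × €0.19/kWh = €21.23

€21.23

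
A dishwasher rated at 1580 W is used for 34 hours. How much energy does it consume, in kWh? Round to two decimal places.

53.72 kWh

Energy = 1.58 kW × 34 h = 53.72 kWh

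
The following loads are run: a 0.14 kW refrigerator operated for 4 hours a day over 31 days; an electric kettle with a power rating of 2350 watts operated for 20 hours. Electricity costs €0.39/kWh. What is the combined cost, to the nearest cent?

refrigerator: Runtime = 4 h/day × 31 days = 124 h
refrigerator: 0.14 kW × 124 h = 17.36 kWh
electric kettle: 2.35 kW × 20 h = 47 kWh
Total energy = 64.36 kWh
Cost = 64.36 × €0.39 = €25.10

€25.10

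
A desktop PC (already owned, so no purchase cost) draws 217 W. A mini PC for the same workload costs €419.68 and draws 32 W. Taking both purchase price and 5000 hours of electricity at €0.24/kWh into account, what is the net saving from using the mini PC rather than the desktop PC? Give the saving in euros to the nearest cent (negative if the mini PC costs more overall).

desktop PC: €0.00 + (217/1000) kW × 5000 h × €0.24 = €0.00 + €260.4 = €260.4
mini PC: €419.68 + (32/1000) kW × 5000 h × €0.24 = €419.68 + €38.4 = €458.08
Saving = €260.4 − €458.08 = −€197.68

-€197.68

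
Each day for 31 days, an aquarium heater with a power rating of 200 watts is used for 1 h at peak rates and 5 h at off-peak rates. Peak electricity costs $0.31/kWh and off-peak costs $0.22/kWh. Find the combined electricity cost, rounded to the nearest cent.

$8.74

Peak energy = 0.2 kW × 1 h × 31 = 6.2 kWh
Off-peak energy = 0.2 kW × 5 h × 31 = 31 kWh
Cost = 6.2 × $0.31 + 31 × $0.22 = $1.922 + $6.82 = $8.74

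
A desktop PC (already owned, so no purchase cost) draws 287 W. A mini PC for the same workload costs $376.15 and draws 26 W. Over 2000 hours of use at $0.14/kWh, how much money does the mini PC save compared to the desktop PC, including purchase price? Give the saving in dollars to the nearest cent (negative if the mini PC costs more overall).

-$303.07

desktop PC: $0.00 + (287/1000) kW × 2000 h × $0.14 = $0.00 + $80.36 = $80.36
mini PC: $376.15 + (26/1000) kW × 2000 h × $0.14 = $376.15 + $7.28 = $383.43
Saving = $80.36 − $383.43 = −$303.07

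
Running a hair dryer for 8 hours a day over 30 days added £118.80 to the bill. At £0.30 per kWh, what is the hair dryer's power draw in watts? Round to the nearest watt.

Energy = £118.80 ÷ £0.30/kWh = 396 kWh
Runtime = 8 h/day × 30 days = 240 h
Power = 396 kWh ÷ 240 h = 1.65 kW = 1650 W

1650 W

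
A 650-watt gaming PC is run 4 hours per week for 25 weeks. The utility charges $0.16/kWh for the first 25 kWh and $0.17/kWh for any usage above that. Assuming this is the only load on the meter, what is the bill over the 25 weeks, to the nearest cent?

$10.80

Runtime = 4 h/week × 25 weeks = 100 h
Energy = 0.65 kW × 100 h = 65 kWh
Tier 1 (0–25 kWh): 25 × $0.16 = $4
Above 25 kWh: 40 × $0.17 = $6.8
Bill = $10.80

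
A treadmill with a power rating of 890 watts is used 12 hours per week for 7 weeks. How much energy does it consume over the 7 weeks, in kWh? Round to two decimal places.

74.76 kWh

Runtime = 12 h/week × 7 weeks = 84 h
Energy = 0.89 kW × 84 h = 74.76 kWh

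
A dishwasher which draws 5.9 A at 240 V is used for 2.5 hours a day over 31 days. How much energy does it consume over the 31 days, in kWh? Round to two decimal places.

Power = 5.9 A × 240 V = 1416 W = 1.416 kW
Runtime = 2.5 h/day × 31 days = 77.5 h
Energy = 1.416 kW × 77.5 h = 109.74 kWh

109.74 kWh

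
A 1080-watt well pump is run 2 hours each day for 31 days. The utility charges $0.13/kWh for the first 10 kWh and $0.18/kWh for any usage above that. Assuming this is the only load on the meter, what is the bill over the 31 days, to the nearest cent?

Runtime = 2 h/day × 31 days = 62 h
Energy = 1.08 kW × 62 h = 66.96 kWh
Tier 1 (0–10 kWh): 10 × $0.13 = $1.3
Above 10 kWh: 56.96 × $0.18 = $10.2528
Bill = $11.55

$11.55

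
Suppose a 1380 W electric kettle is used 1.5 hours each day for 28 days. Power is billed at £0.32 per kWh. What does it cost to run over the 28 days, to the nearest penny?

£18.55

Runtime = 1.5 h/day × 28 days = 42 h
Energy = 1.38 kW × 42 h = 57.96 kWh
Cost = 57.96 kWh × £0.32/kWh = £18.55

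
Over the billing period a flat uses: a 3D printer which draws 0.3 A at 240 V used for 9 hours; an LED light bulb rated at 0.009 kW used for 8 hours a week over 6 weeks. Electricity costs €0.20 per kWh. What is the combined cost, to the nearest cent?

€0.22

3D printer: Power = 0.3 A × 240 V = 72 W = 0.072 kW
3D printer: 0.072 kW × 9 h = 0.648 kWh
LED light bulb: Runtime = 8 h/week × 6 weeks = 48 h
LED light bulb: 0.009 kW × 48 h = 0.432 kWh
Total energy = 1.08 kWh
Cost = 1.08 × €0.20 = €0.22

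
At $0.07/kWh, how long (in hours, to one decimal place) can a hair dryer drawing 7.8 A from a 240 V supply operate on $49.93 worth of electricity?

381.0 h

Power = 7.8 A × 240 V = 1872 W = 1.872 kW
Energy available = $49.93 ÷ $0.07/kWh = 713.2857 kWh
Hours = 713.2857 kWh ÷ 1.872 kW = 381.0 h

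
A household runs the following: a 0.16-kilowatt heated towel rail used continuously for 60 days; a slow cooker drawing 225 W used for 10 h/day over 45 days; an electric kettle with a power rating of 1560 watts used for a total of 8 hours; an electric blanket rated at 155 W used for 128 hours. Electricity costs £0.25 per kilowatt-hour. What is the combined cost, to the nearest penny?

heated towel rail: Runtime = 24 h × 60 = 1440 h
heated towel rail: 0.16 kW × 1440 h = 230.4 kWh
slow cooker: Runtime = 10 h/day × 45 days = 450 h
slow cooker: 0.225 kW × 450 h = 101.25 kWh
electric kettle: 1.56 kW × 8 h = 12.48 kWh
electric blanket: 0.155 kW × 128 h = 19.84 kWh
Total energy = 363.97 kWh
Cost = 363.97 × £0.25 = £90.99

£90.99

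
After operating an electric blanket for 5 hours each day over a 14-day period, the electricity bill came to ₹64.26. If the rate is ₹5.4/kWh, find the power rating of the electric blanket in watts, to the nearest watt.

Energy = ₹64.26 ÷ ₹5.4/kWh = 11.9 kWh
Runtime = 5 h/day × 14 days = 70 h
Power = 11.9 kWh ÷ 70 h = 0.17 kW = 170 W

170 W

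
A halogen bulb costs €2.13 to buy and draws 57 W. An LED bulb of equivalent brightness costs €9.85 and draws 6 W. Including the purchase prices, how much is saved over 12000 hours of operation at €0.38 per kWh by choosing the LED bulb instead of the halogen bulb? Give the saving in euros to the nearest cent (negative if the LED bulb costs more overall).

€224.84

halogen bulb: €2.13 + (57/1000) kW × 12000 h × €0.38 = €2.13 + €259.92 = €262.05
LED bulb: €9.85 + (6/1000) kW × 12000 h × €0.38 = €9.85 + €27.36 = €37.21
Saving = €262.05 − €37.21 = €224.84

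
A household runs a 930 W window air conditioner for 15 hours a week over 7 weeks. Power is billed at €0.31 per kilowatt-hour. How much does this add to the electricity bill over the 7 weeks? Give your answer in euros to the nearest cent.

Runtime = 15 h/week × 7 weeks = 105 h
Energy = 0.93 kW × 105 h = 97.65 kWh
Cost = 97.65 kWh × €0.31/kWh = €30.27

€30.27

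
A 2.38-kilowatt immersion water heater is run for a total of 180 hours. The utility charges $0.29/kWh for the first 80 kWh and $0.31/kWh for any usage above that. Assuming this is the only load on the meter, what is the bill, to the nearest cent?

Energy = 2.38 kW × 180 h = 428.4 kWh
Tier 1 (0–80 kWh): 80 × $0.29 = $23.2
Above 80 kWh: 348.4 × $0.31 = $108.004
Bill = $131.20

$131.20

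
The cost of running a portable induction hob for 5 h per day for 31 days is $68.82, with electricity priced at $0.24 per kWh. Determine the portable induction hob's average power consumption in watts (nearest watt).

1850 W

Energy = $68.82 ÷ $0.24/kWh = 286.75 kWh
Runtime = 5 h/day × 31 days = 155 h
Power = 286.75 kWh ÷ 155 h = 1.85 kW = 1850 W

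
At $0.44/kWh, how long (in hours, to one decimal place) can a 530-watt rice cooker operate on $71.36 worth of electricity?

Energy available = $71.36 ÷ $0.44/kWh = 162.1818 kWh
Hours = 162.1818 kWh ÷ 0.53 kW = 306.0 h

306.0 h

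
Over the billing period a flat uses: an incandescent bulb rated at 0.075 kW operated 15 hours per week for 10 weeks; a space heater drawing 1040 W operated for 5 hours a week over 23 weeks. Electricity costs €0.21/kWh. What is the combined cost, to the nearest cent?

incandescent bulb: Runtime = 15 h/week × 10 weeks = 150 h
incandescent bulb: 0.075 kW × 150 h = 11.25 kWh
space heater: Runtime = 5 h/week × 23 weeks = 115 h
space heater: 1.04 kW × 115 h = 119.6 kWh
Total energy = 130.85 kWh
Cost = 130.85 × €0.21 = €27.48

€27.48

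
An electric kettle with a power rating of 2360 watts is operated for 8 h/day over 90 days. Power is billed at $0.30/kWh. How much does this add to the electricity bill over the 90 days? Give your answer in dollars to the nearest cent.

$509.76

Runtime = 8 h/day × 90 days = 720 h
Energy = 2.36 kW × 720 h = 1699.2 kWh
Cost = 1699.2 kWh × $0.30/kWh = $509.76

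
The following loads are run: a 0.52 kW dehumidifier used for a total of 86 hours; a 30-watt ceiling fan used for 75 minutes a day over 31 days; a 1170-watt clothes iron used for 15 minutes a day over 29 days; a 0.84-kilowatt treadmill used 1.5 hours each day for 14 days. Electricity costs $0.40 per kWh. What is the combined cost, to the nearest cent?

$28.80

dehumidifier: 0.52 kW × 86 h = 44.72 kWh
ceiling fan: Runtime = 75 min × 31 = 2325 min = 38.75 h
ceiling fan: 0.03 kW × 38.75 h = 1.1625 kWh
clothes iron: Runtime = 15 min × 29 = 435 min = 7.25 h
clothes iron: 1.17 kW × 7.25 h = 8.4825 kWh
treadmill: Runtime = 1.5 h/day × 14 days = 21 h
treadmill: 0.84 kW × 21 h = 17.64 kWh
Total energy = 72.005 kWh
Cost = 72.005 × $0.40 = $28.80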